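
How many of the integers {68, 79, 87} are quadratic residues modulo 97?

1

(68/97) = -1 → non-residue.
(79/97) = +1 → QR.
(87/97) = -1 → non-residue.
Total quadratic residues among the 3: 1.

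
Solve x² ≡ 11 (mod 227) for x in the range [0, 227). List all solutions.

40, 187

Since 227 ≡ 3 (mod 4), a square root of 11 is 11^((227+1)/4) = 11^57 mod 227.
Repeated squaring: 11^2≡121, 11^4≡113, 11^8≡57, 11^16≡71, 11^32≡47 (mod 227).
11^57 = 11^(32+16+8+1) ≡ 40 (mod 227).
Check: 40² = 1600 ≡ 11 (mod 227). The two roots are 40 and 187.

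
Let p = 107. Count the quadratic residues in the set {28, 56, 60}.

1

(28/107) = -1 → non-residue.
(56/107) = +1 → QR.
(60/107) = -1 → non-residue.
Total quadratic residues among the 3: 1.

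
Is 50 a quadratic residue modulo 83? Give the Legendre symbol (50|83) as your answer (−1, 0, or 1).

Pull out 2: since 83 ≡ 3 (mod 8), (2/83) = -1.
Reciprocity: 25 ≡ 1 and 83 ≡ 3 (mod 4), so (25/83) = +(83/25).
Reduce top mod 25: now compute (8/25).
Pull out 2^3: since 25 ≡ 1 (mod 8), (2/25) = +1, so (2/25)^3 = +1.
Reached (1/25) = 1. Collecting the sign flips along the way, the symbol is -1.

-1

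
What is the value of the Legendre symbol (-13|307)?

1

First reduce: -13 ≡ 294 (mod 307).
Pull out 2: since 307 ≡ 3 (mod 8), (2/307) = -1.
Reciprocity: 147 ≡ 3 and 307 ≡ 3 (mod 4), so (147/307) = −(307/147).
Reduce top mod 147: now compute (13/147).
Reciprocity: 13 ≡ 1 and 147 ≡ 3 (mod 4), so (13/147) = +(147/13).
Reduce top mod 13: now compute (4/13).
Pull out 2^2: since 13 ≡ 5 (mod 8), (2/13) = -1, so (2/13)^2 = +1.
Reached (1/13) = 1. Collecting the sign flips along the way, the symbol is +1.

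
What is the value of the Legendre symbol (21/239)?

-1

Reciprocity: 21 ≡ 1 and 239 ≡ 3 (mod 4), so (21/239) = +(239/21).
Reduce top mod 21: now compute (8/21).
Pull out 2^3: since 21 ≡ 5 (mod 8), (2/21) = -1, so (2/21)^3 = -1.
Reached (1/21) = 1. Collecting the sign flips along the way, the symbol is -1.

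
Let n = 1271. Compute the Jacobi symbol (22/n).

1

Pull out 2: since 1271 ≡ 7 (mod 8), (2/1271) = +1.
Reciprocity: 11 ≡ 3 and 1271 ≡ 3 (mod 4), so (11/1271) = −(1271/11).
Reduce top mod 11: now compute (6/11).
Pull out 2: since 11 ≡ 3 (mod 8), (2/11) = -1.
Reciprocity: 3 ≡ 3 and 11 ≡ 3 (mod 4), so (3/11) = −(11/3).
Reduce top mod 3: now compute (2/3).
Pull out 2: since 3 ≡ 3 (mod 8), (2/3) = -1.
Reached (1/3) = 1. Collecting the sign flips along the way, the symbol is +1.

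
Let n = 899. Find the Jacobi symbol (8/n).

Pull out 2^3: since 899 ≡ 3 (mod 8), (2/899) = -1, so (2/899)^3 = -1.
Reached (1/899) = 1. Collecting the sign flips along the way, the symbol is -1.

-1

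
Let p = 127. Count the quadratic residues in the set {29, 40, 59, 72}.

(29/127) = -1 → non-residue.
(40/127) = -1 → non-residue.
(59/127) = -1 → non-residue.
(72/127) = +1 → QR.
Total quadratic residues among the 4: 1.

1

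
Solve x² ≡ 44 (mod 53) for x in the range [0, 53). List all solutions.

53 ≡ 1 (mod 4), so we find a root by search.
Trying successive values, 16² = 256 ≡ 44 (mod 53). The other root is 53 − 16 = 37.

16, 37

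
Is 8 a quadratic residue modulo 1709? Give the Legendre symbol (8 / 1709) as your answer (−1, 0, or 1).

Pull out 2^3: since 1709 ≡ 5 (mod 8), (2/1709) = -1, so (2/1709)^3 = -1.
Reached (1/1709) = 1. Collecting the sign flips along the way, the symbol is -1.

-1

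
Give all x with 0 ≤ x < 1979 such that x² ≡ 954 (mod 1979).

Since 1979 ≡ 3 (mod 4), a square root of 954 is 954^((1979+1)/4) = 954^495 mod 1979.
Repeated squaring: 954^2≡1755, 954^4≡701, 954^8≡609, 954^16≡808, 954^32≡1773, 954^64≡877, 954^128≡1277, 954^256≡33 (mod 1979).
954^495 = 954^(256+128+64+32+8+4+2+1) ≡ 697 (mod 1979).
Check: 697² = 485809 ≡ 954 (mod 1979). The two roots are 697 and 1282.

697, 1282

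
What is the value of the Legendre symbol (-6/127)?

1

Euler's criterion: (-6/127) ≡ 121^63 (mod 127).
121^2 ≡ 36 (mod 127)
121^4 ≡ 26 (mod 127)
121^8 ≡ 41 (mod 127)
121^16 ≡ 30 (mod 127)
121^32 ≡ 11 (mod 127)
121^63 = 121^(32+16+8+4+2+1) ≡ 1 (mod 127).
Result is 1, so (-6/127) = 1.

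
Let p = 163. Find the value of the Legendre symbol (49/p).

1

Euler's criterion: (49/163) ≡ 49^81 (mod 163).
49^2 ≡ 119 (mod 163)
49^4 ≡ 143 (mod 163)
49^8 ≡ 74 (mod 163)
49^16 ≡ 97 (mod 163)
49^32 ≡ 118 (mod 163)
49^64 ≡ 69 (mod 163)
49^81 = 49^(64+16+1) ≡ 1 (mod 163).
Result is 1, so (49/163) = 1.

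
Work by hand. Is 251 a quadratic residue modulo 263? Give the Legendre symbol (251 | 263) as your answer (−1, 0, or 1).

-1

Euler's criterion: (251/263) ≡ 251^131 (mod 263).
251^2 ≡ 144 (mod 263)
251^4 ≡ 222 (mod 263)
251^8 ≡ 103 (mod 263)
251^16 ≡ 89 (mod 263)
251^32 ≡ 31 (mod 263)
251^64 ≡ 172 (mod 263)
251^128 ≡ 128 (mod 263)
251^131 = 251^(128+2+1) ≡ 262 (mod 263).
Result is 262 ≡ −1, so (251/263) = −1.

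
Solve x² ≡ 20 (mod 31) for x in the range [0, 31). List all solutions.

12, 19

Since 31 ≡ 3 (mod 4), a square root of 20 is 20^((31+1)/4) = 20^8 mod 31.
Repeated squaring: 20^2≡28, 20^4≡9, 20^8≡19 (mod 31).
20^8 = 20^(8) ≡ 19 (mod 31).
Check: 19² = 361 ≡ 20 (mod 31). The two roots are 12 and 19.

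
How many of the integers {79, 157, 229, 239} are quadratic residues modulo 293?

2

(79/293) = -1 → non-residue.
(157/293) = -1 → non-residue.
(229/293) = +1 → QR.
(239/293) = +1 → QR.
Total quadratic residues among the 4: 2.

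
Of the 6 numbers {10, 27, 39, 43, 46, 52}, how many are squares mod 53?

(10/53) = +1 → QR.
(27/53) = -1 → non-residue.
(39/53) = -1 → non-residue.
(43/53) = +1 → QR.
(46/53) = +1 → QR.
(52/53) = +1 → QR.
Total quadratic residues among the 6: 4.

4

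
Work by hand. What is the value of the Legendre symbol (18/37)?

-1

Pull out 2: since 37 ≡ 5 (mod 8), (2/37) = -1.
Reciprocity: 9 ≡ 1 and 37 ≡ 1 (mod 4), so (9/37) = +(37/9).
Reduce top mod 9: now compute (1/9).
Reached (1/9) = 1. Collecting the sign flips along the way, the symbol is -1.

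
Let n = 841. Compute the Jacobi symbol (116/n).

Pull out 2^2: since 841 ≡ 1 (mod 8), (2/841) = +1, so (2/841)^2 = +1.
Reciprocity: 29 ≡ 1 and 841 ≡ 1 (mod 4), so (29/841) = +(841/29).
Reduce top mod 29: now compute (0/29).
Top reduces to 0: gcd > 1, so the symbol is 0.

0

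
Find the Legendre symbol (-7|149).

1

First reduce: -7 ≡ 142 (mod 149).
Pull out 2: since 149 ≡ 5 (mod 8), (2/149) = -1.
Reciprocity: 71 ≡ 3 and 149 ≡ 1 (mod 4), so (71/149) = +(149/71).
Reduce top mod 71: now compute (7/71).
Reciprocity: 7 ≡ 3 and 71 ≡ 3 (mod 4), so (7/71) = −(71/7).
Reduce top mod 7: now compute (1/7).
Reached (1/7) = 1. Collecting the sign flips along the way, the symbol is +1.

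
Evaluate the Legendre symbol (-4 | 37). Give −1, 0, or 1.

First reduce: -4 ≡ 33 (mod 37).
Reciprocity: 33 ≡ 1 and 37 ≡ 1 (mod 4), so (33/37) = +(37/33).
Reduce top mod 33: now compute (4/33).
Pull out 2^2: since 33 ≡ 1 (mod 8), (2/33) = +1, so (2/33)^2 = +1.
Reached (1/33) = 1. Collecting the sign flips along the way, the symbol is +1.

1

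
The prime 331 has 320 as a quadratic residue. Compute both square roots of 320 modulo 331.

122, 209

Since 331 ≡ 3 (mod 4), a square root of 320 is 320^((331+1)/4) = 320^83 mod 331.
Repeated squaring: 320^2≡121, 320^4≡77, 320^8≡302, 320^16≡179, 320^32≡265, 320^64≡53 (mod 331).
320^83 = 320^(64+16+2+1) ≡ 122 (mod 331).
Check: 122² = 14884 ≡ 320 (mod 331). The two roots are 122 and 209.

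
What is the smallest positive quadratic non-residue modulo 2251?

2

(2/2251) = −1, so 2 is the smallest positive non-residue mod 2251.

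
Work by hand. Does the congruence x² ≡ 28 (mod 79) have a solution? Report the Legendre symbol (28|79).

-1

Euler's criterion: (28/79) ≡ 28^39 (mod 79).
28^2 ≡ 73 (mod 79)
28^4 ≡ 36 (mod 79)
28^8 ≡ 32 (mod 79)
28^16 ≡ 76 (mod 79)
28^32 ≡ 9 (mod 79)
28^39 = 28^(32+4+2+1) ≡ 78 (mod 79).
Result is 78 ≡ −1, so (28/79) = −1.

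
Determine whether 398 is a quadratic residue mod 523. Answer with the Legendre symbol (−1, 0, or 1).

1

Pull out 2: since 523 ≡ 3 (mod 8), (2/523) = -1.
Reciprocity: 199 ≡ 3 and 523 ≡ 3 (mod 4), so (199/523) = −(523/199).
Reduce top mod 199: now compute (125/199).
Reciprocity: 125 ≡ 1 and 199 ≡ 3 (mod 4), so (125/199) = +(199/125).
Reduce top mod 125: now compute (74/125).
Pull out 2: since 125 ≡ 5 (mod 8), (2/125) = -1.
Reciprocity: 37 ≡ 1 and 125 ≡ 1 (mod 4), so (37/125) = +(125/37).
Reduce top mod 37: now compute (14/37).
Pull out 2: since 37 ≡ 5 (mod 8), (2/37) = -1.
Reciprocity: 7 ≡ 3 and 37 ≡ 1 (mod 4), so (7/37) = +(37/7).
Reduce top mod 7: now compute (2/7).
Pull out 2: since 7 ≡ 7 (mod 8), (2/7) = +1.
Reached (1/7) = 1. Collecting the sign flips along the way, the symbol is +1.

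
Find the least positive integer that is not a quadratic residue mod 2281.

7

(2/2281) = +1, so 2 is a residue.
(3/2281) = +1, so 3 is a residue.
(4/2281) = +1, so 4 is a residue.
(5/2281) = +1, so 5 is a residue.
(6/2281) = +1, so 6 is a residue.
(7/2281) = −1, so 7 is the smallest positive non-residue mod 2281.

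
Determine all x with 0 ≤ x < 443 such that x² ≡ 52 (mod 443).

Since 443 ≡ 3 (mod 4), a square root of 52 is 52^((443+1)/4) = 52^111 mod 443.
Repeated squaring: 52^2≡46, 52^4≡344, 52^8≡55, 52^16≡367, 52^32≡17, 52^64≡289 (mod 443).
52^111 = 52^(64+32+8+4+2+1) ≡ 146 (mod 443).
Check: 146² = 21316 ≡ 52 (mod 443). The two roots are 146 and 297.

146, 297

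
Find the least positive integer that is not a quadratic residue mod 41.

3

(2/41) = +1, so 2 is a residue.
(3/41) = −1, so 3 is the smallest positive non-residue mod 41.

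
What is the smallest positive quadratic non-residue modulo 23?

(2/23) = +1, so 2 is a residue.
(3/23) = +1, so 3 is a residue.
(4/23) = +1, so 4 is a residue.
(5/23) = −1, so 5 is the smallest positive non-residue mod 23.

5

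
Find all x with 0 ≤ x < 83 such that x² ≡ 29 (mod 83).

Since 83 ≡ 3 (mod 4), a square root of 29 is 29^((83+1)/4) = 29^21 mod 83.
Repeated squaring: 29^2≡11, 29^4≡38, 29^8≡33, 29^16≡10 (mod 83).
29^21 = 29^(16+4+1) ≡ 64 (mod 83).
Check: 64² = 4096 ≡ 29 (mod 83). The two roots are 19 and 64.

19, 64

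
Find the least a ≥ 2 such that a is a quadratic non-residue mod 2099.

2

(2/2099) = −1, so 2 is the smallest positive non-residue mod 2099.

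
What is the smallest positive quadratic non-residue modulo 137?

3

(2/137) = +1, so 2 is a residue.
(3/137) = −1, so 3 is the smallest positive non-residue mod 137.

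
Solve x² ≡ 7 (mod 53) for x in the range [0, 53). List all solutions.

22, 31

53 ≡ 1 (mod 4), so we find a root by search.
Trying successive values, 22² = 484 ≡ 7 (mod 53). The other root is 53 − 22 = 31.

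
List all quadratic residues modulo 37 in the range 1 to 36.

1,3,4,7,9,10,11,12,16,21,25,26,27,28,30,33,34,36

Square k = 1,…,18 (k and 37−k give the same square):
1²=1, 2²=4, 3²=9, 4²=16, 5²=25, 6²=36, 7²≡12, 8²≡27, 9²≡7, 10²≡26, 11²≡10, 12²≡33, 13²≡21, 14²≡11, 15²≡3, 16²≡34, 17²≡30, 18²≡28 (mod 37).
So the quadratic residues mod 37 are {1, 3, 4, 7, 9, 10, 11, 12, 16, 21, 25, 26, 27, 28, 30, 33, 34, 36}.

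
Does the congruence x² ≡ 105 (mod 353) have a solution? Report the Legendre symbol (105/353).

Euler's criterion: (105/353) ≡ 105^176 (mod 353).
105^2 ≡ 82 (mod 353)
105^4 ≡ 17 (mod 353)
105^8 ≡ 289 (mod 353)
105^16 ≡ 213 (mod 353)
105^32 ≡ 185 (mod 353)
105^64 ≡ 337 (mod 353)
105^128 ≡ 256 (mod 353)
105^176 = 105^(128+32+16) ≡ 352 (mod 353).
Result is 352 ≡ −1, so (105/353) = −1.

-1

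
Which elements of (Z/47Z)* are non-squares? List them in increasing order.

5,10,11,13,15,19,20,22,23,26,29,30,31,33,35,38,39,40,41,43,44,45,46

Square k = 1,…,23 (k and 47−k give the same square):
1²=1, 2²=4, 3²=9, 4²=16, 5²=25, 6²=36, 7²≡2, 8²≡17, 9²≡34, 10²≡6, 11²≡27, 12²≡3, 13²≡28, 14²≡8, 15²≡37, 16²≡21, 17²≡7, 18²≡42, 19²≡32, 20²≡24, 21²≡18, 22²≡14, 23²≡12 (mod 47).
The residues are {1, 2, 3, 4, 6, 7, 8, 9, 12, 14, 16, 17, 18, 21, 24, 25, 27, 28, 32, 34, 36, 37, 42}; the non-residues are the remaining 23 nonzero classes.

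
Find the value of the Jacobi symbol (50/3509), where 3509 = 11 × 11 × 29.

-1

Pull out 2: since 3509 ≡ 5 (mod 8), (2/3509) = -1.
Reciprocity: 25 ≡ 1 and 3509 ≡ 1 (mod 4), so (25/3509) = +(3509/25).
Reduce top mod 25: now compute (9/25).
Reciprocity: 9 ≡ 1 and 25 ≡ 1 (mod 4), so (9/25) = +(25/9).
Reduce top mod 9: now compute (7/9).
Reciprocity: 7 ≡ 3 and 9 ≡ 1 (mod 4), so (7/9) = +(9/7).
Reduce top mod 7: now compute (2/7).
Pull out 2: since 7 ≡ 7 (mod 8), (2/7) = +1.
Reached (1/7) = 1. Collecting the sign flips along the way, the symbol is -1.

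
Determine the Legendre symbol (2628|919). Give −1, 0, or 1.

Euler's criterion: (2628/919) ≡ 790^459 (mod 919).
790^2 ≡ 99 (mod 919)
790^4 ≡ 611 (mod 919)
790^8 ≡ 207 (mod 919)
790^16 ≡ 575 (mod 919)
790^32 ≡ 704 (mod 919)
790^64 ≡ 275 (mod 919)
790^128 ≡ 267 (mod 919)
790^256 ≡ 526 (mod 919)
790^459 = 790^(256+128+64+8+2+1) ≡ 918 (mod 919).
Result is 918 ≡ −1, so (2628/919) = −1.

-1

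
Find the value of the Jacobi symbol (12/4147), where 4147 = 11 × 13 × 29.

Pull out 2^2: since 4147 ≡ 3 (mod 8), (2/4147) = -1, so (2/4147)^2 = +1.
Reciprocity: 3 ≡ 3 and 4147 ≡ 3 (mod 4), so (3/4147) = −(4147/3).
Reduce top mod 3: now compute (1/3).
Reached (1/3) = 1. Collecting the sign flips along the way, the symbol is -1.

-1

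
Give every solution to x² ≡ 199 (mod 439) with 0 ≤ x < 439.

182, 257

Since 439 ≡ 3 (mod 4), a square root of 199 is 199^((439+1)/4) = 199^110 mod 439.
Repeated squaring: 199^2≡91, 199^4≡379, 199^8≡88, 199^16≡281, 199^32≡380, 199^64≡408 (mod 439).
199^110 = 199^(64+32+8+4+2) ≡ 182 (mod 439).
Check: 182² = 33124 ≡ 199 (mod 439). The two roots are 182 and 257.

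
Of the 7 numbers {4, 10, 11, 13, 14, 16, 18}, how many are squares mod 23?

4

(4/23) = +1 → QR.
(10/23) = -1 → non-residue.
(11/23) = -1 → non-residue.
(13/23) = +1 → QR.
(14/23) = -1 → non-residue.
(16/23) = +1 → QR.
(18/23) = +1 → QR.
Total quadratic residues among the 7: 4.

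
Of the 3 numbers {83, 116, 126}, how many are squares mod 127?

0

(83/127) = -1 → non-residue.
(116/127) = -1 → non-residue.
(126/127) = -1 → non-residue.
Total quadratic residues among the 3: 0.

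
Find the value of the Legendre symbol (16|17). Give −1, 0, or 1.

1

Pull out 2^4: since 17 ≡ 1 (mod 8), (2/17) = +1, so (2/17)^4 = +1.
Reached (1/17) = 1. Collecting the sign flips along the way, the symbol is +1.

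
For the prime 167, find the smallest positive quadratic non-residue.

(2/167) = +1, so 2 is a residue.
(3/167) = +1, so 3 is a residue.
(4/167) = +1, so 4 is a residue.
(5/167) = −1, so 5 is the smallest positive non-residue mod 167.

5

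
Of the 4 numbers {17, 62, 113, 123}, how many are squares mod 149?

3

(17/149) = +1 → QR.
(62/149) = -1 → non-residue.
(113/149) = +1 → QR.
(123/149) = +1 → QR.
Total quadratic residues among the 4: 3.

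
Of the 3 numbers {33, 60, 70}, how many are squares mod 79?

(33/79) = -1 → non-residue.
(60/79) = -1 → non-residue.
(70/79) = -1 → non-residue.
Total quadratic residues among the 3: 0.

0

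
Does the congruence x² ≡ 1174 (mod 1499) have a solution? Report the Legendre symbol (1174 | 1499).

Pull out 2: since 1499 ≡ 3 (mod 8), (2/1499) = -1.
Reciprocity: 587 ≡ 3 and 1499 ≡ 3 (mod 4), so (587/1499) = −(1499/587).
Reduce top mod 587: now compute (325/587).
Reciprocity: 325 ≡ 1 and 587 ≡ 3 (mod 4), so (325/587) = +(587/325).
Reduce top mod 325: now compute (262/325).
Pull out 2: since 325 ≡ 5 (mod 8), (2/325) = -1.
Reciprocity: 131 ≡ 3 and 325 ≡ 1 (mod 4), so (131/325) = +(325/131).
Reduce top mod 131: now compute (63/131).
Reciprocity: 63 ≡ 3 and 131 ≡ 3 (mod 4), so (63/131) = −(131/63).
Reduce top mod 63: now compute (5/63).
Reciprocity: 5 ≡ 1 and 63 ≡ 3 (mod 4), so (5/63) = +(63/5).
Reduce top mod 5: now compute (3/5).
Reciprocity: 3 ≡ 3 and 5 ≡ 1 (mod 4), so (3/5) = +(5/3).
Reduce top mod 3: now compute (2/3).
Pull out 2: since 3 ≡ 3 (mod 8), (2/3) = -1.
Reached (1/3) = 1. Collecting the sign flips along the way, the symbol is -1.

-1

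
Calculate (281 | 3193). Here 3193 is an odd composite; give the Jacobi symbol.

Reciprocity: 281 ≡ 1 and 3193 ≡ 1 (mod 4), so (281/3193) = +(3193/281).
Reduce top mod 281: now compute (102/281).
Pull out 2: since 281 ≡ 1 (mod 8), (2/281) = +1.
Reciprocity: 51 ≡ 3 and 281 ≡ 1 (mod 4), so (51/281) = +(281/51).
Reduce top mod 51: now compute (26/51).
Pull out 2: since 51 ≡ 3 (mod 8), (2/51) = -1.
Reciprocity: 13 ≡ 1 and 51 ≡ 3 (mod 4), so (13/51) = +(51/13).
Reduce top mod 13: now compute (12/13).
Pull out 2^2: since 13 ≡ 5 (mod 8), (2/13) = -1, so (2/13)^2 = +1.
Reciprocity: 3 ≡ 3 and 13 ≡ 1 (mod 4), so (3/13) = +(13/3).
Reduce top mod 3: now compute (1/3).
Reached (1/3) = 1. Collecting the sign flips along the way, the symbol is -1.

-1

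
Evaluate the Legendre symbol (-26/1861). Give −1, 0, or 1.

First reduce: -26 ≡ 1835 (mod 1861).
Reciprocity: 1835 ≡ 3 and 1861 ≡ 1 (mod 4), so (1835/1861) = +(1861/1835).
Reduce top mod 1835: now compute (26/1835).
Pull out 2: since 1835 ≡ 3 (mod 8), (2/1835) = -1.
Reciprocity: 13 ≡ 1 and 1835 ≡ 3 (mod 4), so (13/1835) = +(1835/13).
Reduce top mod 13: now compute (2/13).
Pull out 2: since 13 ≡ 5 (mod 8), (2/13) = -1.
Reached (1/13) = 1. Collecting the sign flips along the way, the symbol is +1.

1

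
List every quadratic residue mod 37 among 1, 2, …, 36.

Square k = 1,…,18 (k and 37−k give the same square):
1²=1, 2²=4, 3²=9, 4²=16, 5²=25, 6²=36, 7²≡12, 8²≡27, 9²≡7, 10²≡26, 11²≡10, 12²≡33, 13²≡21, 14²≡11, 15²≡3, 16²≡34, 17²≡30, 18²≡28 (mod 37).
So the quadratic residues mod 37 are {1, 3, 4, 7, 9, 10, 11, 12, 16, 21, 25, 26, 27, 28, 30, 33, 34, 36}.

1, 3, 4, 7, 9, 10, 11, 12, 16, 21, 25, 26, 27, 28, 30, 33, 34, 36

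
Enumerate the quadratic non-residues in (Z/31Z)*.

Square k = 1,…,15 (k and 31−k give the same square):
1²=1, 2²=4, 3²=9, 4²=16, 5²=25, 6²≡5, 7²≡18, 8²≡2, 9²≡19, 10²≡7, 11²≡28, 12²≡20, 13²≡14, 14²≡10, 15²≡8 (mod 31).
The residues are {1, 2, 4, 5, 7, 8, 9, 10, 14, 16, 18, 19, 20, 25, 28}; the non-residues are the remaining 15 nonzero classes.

3, 6, 11, 12, 13, 15, 17, 21, 22, 23, 24, 26, 27, 29, 30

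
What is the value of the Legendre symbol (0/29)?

0

Top reduces to 0: gcd > 1, so the symbol is 0.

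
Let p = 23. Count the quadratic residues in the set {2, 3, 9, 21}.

(2/23) = +1 → QR.
(3/23) = +1 → QR.
(9/23) = +1 → QR.
(21/23) = -1 → non-residue.
Total quadratic residues among the 4: 3.

3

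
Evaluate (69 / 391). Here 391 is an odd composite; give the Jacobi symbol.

0

Reciprocity: 69 ≡ 1 and 391 ≡ 3 (mod 4), so (69/391) = +(391/69).
Reduce top mod 69: now compute (46/69).
Pull out 2: since 69 ≡ 5 (mod 8), (2/69) = -1.
Reciprocity: 23 ≡ 3 and 69 ≡ 1 (mod 4), so (23/69) = +(69/23).
Reduce top mod 23: now compute (0/23).
Top reduces to 0: gcd > 1, so the symbol is 0.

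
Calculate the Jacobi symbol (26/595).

Pull out 2: since 595 ≡ 3 (mod 8), (2/595) = -1.
Reciprocity: 13 ≡ 1 and 595 ≡ 3 (mod 4), so (13/595) = +(595/13).
Reduce top mod 13: now compute (10/13).
Pull out 2: since 13 ≡ 5 (mod 8), (2/13) = -1.
Reciprocity: 5 ≡ 1 and 13 ≡ 1 (mod 4), so (5/13) = +(13/5).
Reduce top mod 5: now compute (3/5).
Reciprocity: 3 ≡ 3 and 5 ≡ 1 (mod 4), so (3/5) = +(5/3).
Reduce top mod 3: now compute (2/3).
Pull out 2: since 3 ≡ 3 (mod 8), (2/3) = -1.
Reached (1/3) = 1. Collecting the sign flips along the way, the symbol is -1.

-1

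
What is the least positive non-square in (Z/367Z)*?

(2/367) = +1, so 2 is a residue.
(3/367) = −1, so 3 is the smallest positive non-residue mod 367.

3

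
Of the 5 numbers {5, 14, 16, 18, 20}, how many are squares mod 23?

2

(5/23) = -1 → non-residue.
(14/23) = -1 → non-residue.
(16/23) = +1 → QR.
(18/23) = +1 → QR.
(20/23) = -1 → non-residue.
Total quadratic residues among the 5: 2.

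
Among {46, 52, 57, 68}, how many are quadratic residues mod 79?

(46/79) = +1 → QR.
(52/79) = +1 → QR.
(57/79) = -1 → non-residue.
(68/79) = -1 → non-residue.
Total quadratic residues among the 4: 2.

2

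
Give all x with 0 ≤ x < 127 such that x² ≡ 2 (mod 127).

Since 127 ≡ 3 (mod 4), a square root of 2 is 2^((127+1)/4) = 2^32 mod 127.
Repeated squaring: 2^2≡4, 2^4≡16, 2^8≡2, 2^16≡4, 2^32≡16 (mod 127).
2^32 = 2^(32) ≡ 16 (mod 127).
Check: 16² = 256 ≡ 2 (mod 127). The two roots are 16 and 111.

16, 111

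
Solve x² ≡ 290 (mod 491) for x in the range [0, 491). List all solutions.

205, 286

Since 491 ≡ 3 (mod 4), a square root of 290 is 290^((491+1)/4) = 290^123 mod 491.
Repeated squaring: 290^2≡139, 290^4≡172, 290^8≡124, 290^16≡155, 290^32≡457, 290^64≡174 (mod 491).
290^123 = 290^(64+32+16+8+2+1) ≡ 205 (mod 491).
Check: 205² = 42025 ≡ 290 (mod 491). The two roots are 205 and 286.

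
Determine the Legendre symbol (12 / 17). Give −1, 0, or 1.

Pull out 2^2: since 17 ≡ 1 (mod 8), (2/17) = +1, so (2/17)^2 = +1.
Reciprocity: 3 ≡ 3 and 17 ≡ 1 (mod 4), so (3/17) = +(17/3).
Reduce top mod 3: now compute (2/3).
Pull out 2: since 3 ≡ 3 (mod 8), (2/3) = -1.
Reached (1/3) = 1. Collecting the sign flips along the way, the symbol is -1.

-1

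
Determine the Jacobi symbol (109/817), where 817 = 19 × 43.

Reciprocity: 109 ≡ 1 and 817 ≡ 1 (mod 4), so (109/817) = +(817/109).
Reduce top mod 109: now compute (54/109).
Pull out 2: since 109 ≡ 5 (mod 8), (2/109) = -1.
Reciprocity: 27 ≡ 3 and 109 ≡ 1 (mod 4), so (27/109) = +(109/27).
Reduce top mod 27: now compute (1/27).
Reached (1/27) = 1. Collecting the sign flips along the way, the symbol is -1.

-1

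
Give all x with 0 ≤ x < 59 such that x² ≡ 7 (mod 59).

Since 59 ≡ 3 (mod 4), a square root of 7 is 7^((59+1)/4) = 7^15 mod 59.
Repeated squaring: 7^2≡49, 7^4≡41, 7^8≡29 (mod 59).
7^15 = 7^(8+4+2+1) ≡ 19 (mod 59).
Check: 19² = 361 ≡ 7 (mod 59). The two roots are 19 and 40.

19, 40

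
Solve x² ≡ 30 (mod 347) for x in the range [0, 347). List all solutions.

77, 270

Since 347 ≡ 3 (mod 4), a square root of 30 is 30^((347+1)/4) = 30^87 mod 347.
Repeated squaring: 30^2≡206, 30^4≡102, 30^8≡341, 30^16≡36, 30^32≡255, 30^64≡136 (mod 347).
30^87 = 30^(64+16+4+2+1) ≡ 270 (mod 347).
Check: 270² = 72900 ≡ 30 (mod 347). The two roots are 77 and 270.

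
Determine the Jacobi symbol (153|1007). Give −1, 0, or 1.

Reciprocity: 153 ≡ 1 and 1007 ≡ 3 (mod 4), so (153/1007) = +(1007/153).
Reduce top mod 153: now compute (89/153).
Reciprocity: 89 ≡ 1 and 153 ≡ 1 (mod 4), so (89/153) = +(153/89).
Reduce top mod 89: now compute (64/89).
Pull out 2^6: since 89 ≡ 1 (mod 8), (2/89) = +1, so (2/89)^6 = +1.
Reached (1/89) = 1. Collecting the sign flips along the way, the symbol is +1.

1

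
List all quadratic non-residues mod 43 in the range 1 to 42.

Square k = 1,…,21 (k and 43−k give the same square):
1²=1, 2²=4, 3²=9, 4²=16, 5²=25, 6²=36, 7²≡6, 8²≡21, 9²≡38, 10²≡14, 11²≡35, 12²≡15, 13²≡40, 14²≡24, 15²≡10, 16²≡41, 17²≡31, 18²≡23, 19²≡17, 20²≡13, 21²≡11 (mod 43).
The residues are {1, 4, 6, 9, 10, 11, 13, 14, 15, 16, 17, 21, 23, 24, 25, 31, 35, 36, 38, 40, 41}; the non-residues are the remaining 21 nonzero classes.

2,3,5,7,8,12,18,19,20,22,26,27,28,29,30,32,33,34,37,39,42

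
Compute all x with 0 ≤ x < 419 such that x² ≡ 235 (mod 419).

Since 419 ≡ 3 (mod 4), a square root of 235 is 235^((419+1)/4) = 235^105 mod 419.
Repeated squaring: 235^2≡336, 235^4≡185, 235^8≡286, 235^16≡91, 235^32≡320, 235^64≡164 (mod 419).
235^105 = 235^(64+32+8+1) ≡ 252 (mod 419).
Check: 252² = 63504 ≡ 235 (mod 419). The two roots are 167 and 252.

167, 252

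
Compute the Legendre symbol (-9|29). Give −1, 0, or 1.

1

Euler's criterion: (-9/29) ≡ 20^14 (mod 29).
20^2 ≡ 23 (mod 29)
20^4 ≡ 7 (mod 29)
20^8 ≡ 20 (mod 29)
20^14 = 20^(8+4+2) ≡ 1 (mod 29).
Result is 1, so (-9/29) = 1.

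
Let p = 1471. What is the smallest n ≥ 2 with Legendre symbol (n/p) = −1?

3

(2/1471) = +1, so 2 is a residue.
(3/1471) = −1, so 3 is the smallest positive non-residue mod 1471.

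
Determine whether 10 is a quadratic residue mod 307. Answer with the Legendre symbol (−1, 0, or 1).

1

Pull out 2: since 307 ≡ 3 (mod 8), (2/307) = -1.
Reciprocity: 5 ≡ 1 and 307 ≡ 3 (mod 4), so (5/307) = +(307/5).
Reduce top mod 5: now compute (2/5).
Pull out 2: since 5 ≡ 5 (mod 8), (2/5) = -1.
Reached (1/5) = 1. Collecting the sign flips along the way, the symbol is +1.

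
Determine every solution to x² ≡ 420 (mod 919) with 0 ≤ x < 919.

64, 855

Since 919 ≡ 3 (mod 4), a square root of 420 is 420^((919+1)/4) = 420^230 mod 919.
Repeated squaring: 420^2≡871, 420^4≡466, 420^8≡272, 420^16≡464, 420^32≡250, 420^64≡8, 420^128≡64 (mod 919).
420^230 = 420^(128+64+32+4+2) ≡ 64 (mod 919).
Check: 64² = 4096 ≡ 420 (mod 919). The two roots are 64 and 855.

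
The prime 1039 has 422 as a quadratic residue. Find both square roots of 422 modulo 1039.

Since 1039 ≡ 3 (mod 4), a square root of 422 is 422^((1039+1)/4) = 422^260 mod 1039.
Repeated squaring: 422^2≡415, 422^4≡790, 422^8≡700, 422^16≡631, 422^32≡224, 422^64≡304, 422^128≡984, 422^256≡947 (mod 1039).
422^260 = 422^(256+4) ≡ 50 (mod 1039).
Check: 50² = 2500 ≡ 422 (mod 1039). The two roots are 50 and 989.

50, 989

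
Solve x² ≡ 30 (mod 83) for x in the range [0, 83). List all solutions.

14, 69

Since 83 ≡ 3 (mod 4), a square root of 30 is 30^((83+1)/4) = 30^21 mod 83.
Repeated squaring: 30^2≡70, 30^4≡3, 30^8≡9, 30^16≡81 (mod 83).
30^21 = 30^(16+4+1) ≡ 69 (mod 83).
Check: 69² = 4761 ≡ 30 (mod 83). The two roots are 14 and 69.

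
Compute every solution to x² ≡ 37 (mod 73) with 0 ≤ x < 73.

73 ≡ 1 (mod 4), so we find a root by search.
Trying successive values, 16² = 256 ≡ 37 (mod 73). The other root is 73 − 16 = 57.

16, 57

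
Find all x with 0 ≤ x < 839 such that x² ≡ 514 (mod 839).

359, 480

Since 839 ≡ 3 (mod 4), a square root of 514 is 514^((839+1)/4) = 514^210 mod 839.
Repeated squaring: 514^2≡750, 514^4≡370, 514^8≡143, 514^16≡313, 514^32≡645, 514^64≡720, 514^128≡737 (mod 839).
514^210 = 514^(128+64+16+2) ≡ 480 (mod 839).
Check: 480² = 230400 ≡ 514 (mod 839). The two roots are 359 and 480.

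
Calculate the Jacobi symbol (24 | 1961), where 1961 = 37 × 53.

-1

Pull out 2^3: since 1961 ≡ 1 (mod 8), (2/1961) = +1, so (2/1961)^3 = +1.
Reciprocity: 3 ≡ 3 and 1961 ≡ 1 (mod 4), so (3/1961) = +(1961/3).
Reduce top mod 3: now compute (2/3).
Pull out 2: since 3 ≡ 3 (mod 8), (2/3) = -1.
Reached (1/3) = 1. Collecting the sign flips along the way, the symbol is -1.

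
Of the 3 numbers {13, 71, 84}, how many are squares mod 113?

(13/113) = +1 → QR.
(71/113) = -1 → non-residue.
(84/113) = -1 → non-residue.
Total quadratic residues among the 3: 1.

1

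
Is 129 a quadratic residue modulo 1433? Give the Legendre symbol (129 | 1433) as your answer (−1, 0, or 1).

Reciprocity: 129 ≡ 1 and 1433 ≡ 1 (mod 4), so (129/1433) = +(1433/129).
Reduce top mod 129: now compute (14/129).
Pull out 2: since 129 ≡ 1 (mod 8), (2/129) = +1.
Reciprocity: 7 ≡ 3 and 129 ≡ 1 (mod 4), so (7/129) = +(129/7).
Reduce top mod 7: now compute (3/7).
Reciprocity: 3 ≡ 3 and 7 ≡ 3 (mod 4), so (3/7) = −(7/3).
Reduce top mod 3: now compute (1/3).
Reached (1/3) = 1. Collecting the sign flips along the way, the symbol is -1.

-1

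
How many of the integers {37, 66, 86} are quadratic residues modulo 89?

(37/89) = -1 → non-residue.
(66/89) = -1 → non-residue.
(86/89) = -1 → non-residue.
Total quadratic residues among the 3: 0.

0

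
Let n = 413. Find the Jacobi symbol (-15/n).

1

First reduce: -15 ≡ 398 (mod 413).
Pull out 2: since 413 ≡ 5 (mod 8), (2/413) = -1.
Reciprocity: 199 ≡ 3 and 413 ≡ 1 (mod 4), so (199/413) = +(413/199).
Reduce top mod 199: now compute (15/199).
Reciprocity: 15 ≡ 3 and 199 ≡ 3 (mod 4), so (15/199) = −(199/15).
Reduce top mod 15: now compute (4/15).
Pull out 2^2: since 15 ≡ 7 (mod 8), (2/15) = +1, so (2/15)^2 = +1.
Reached (1/15) = 1. Collecting the sign flips along the way, the symbol is +1.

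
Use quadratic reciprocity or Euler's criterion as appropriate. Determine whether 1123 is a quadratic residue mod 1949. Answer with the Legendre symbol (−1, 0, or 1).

-1

Reciprocity: 1123 ≡ 3 and 1949 ≡ 1 (mod 4), so (1123/1949) = +(1949/1123).
Reduce top mod 1123: now compute (826/1123).
Pull out 2: since 1123 ≡ 3 (mod 8), (2/1123) = -1.
Reciprocity: 413 ≡ 1 and 1123 ≡ 3 (mod 4), so (413/1123) = +(1123/413).
Reduce top mod 413: now compute (297/413).
Reciprocity: 297 ≡ 1 and 413 ≡ 1 (mod 4), so (297/413) = +(413/297).
Reduce top mod 297: now compute (116/297).
Pull out 2^2: since 297 ≡ 1 (mod 8), (2/297) = +1, so (2/297)^2 = +1.
Reciprocity: 29 ≡ 1 and 297 ≡ 1 (mod 4), so (29/297) = +(297/29).
Reduce top mod 29: now compute (7/29).
Reciprocity: 7 ≡ 3 and 29 ≡ 1 (mod 4), so (7/29) = +(29/7).
Reduce top mod 7: now compute (1/7).
Reached (1/7) = 1. Collecting the sign flips along the way, the symbol is -1.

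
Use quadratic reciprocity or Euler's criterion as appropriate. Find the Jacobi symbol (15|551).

Reciprocity: 15 ≡ 3 and 551 ≡ 3 (mod 4), so (15/551) = −(551/15).
Reduce top mod 15: now compute (11/15).
Reciprocity: 11 ≡ 3 and 15 ≡ 3 (mod 4), so (11/15) = −(15/11).
Reduce top mod 11: now compute (4/11).
Pull out 2^2: since 11 ≡ 3 (mod 8), (2/11) = -1, so (2/11)^2 = +1.
Reached (1/11) = 1. Collecting the sign flips along the way, the symbol is +1.

1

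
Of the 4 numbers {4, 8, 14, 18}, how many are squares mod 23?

(4/23) = +1 → QR.
(8/23) = +1 → QR.
(14/23) = -1 → non-residue.
(18/23) = +1 → QR.
Total quadratic residues among the 4: 3.

3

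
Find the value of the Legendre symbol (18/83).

-1

Euler's criterion: (18/83) ≡ 18^41 (mod 83).
18^2 ≡ 75 (mod 83)
18^4 ≡ 64 (mod 83)
18^8 ≡ 29 (mod 83)
18^16 ≡ 11 (mod 83)
18^32 ≡ 38 (mod 83)
18^41 = 18^(32+8+1) ≡ 82 (mod 83).
Result is 82 ≡ −1, so (18/83) = −1.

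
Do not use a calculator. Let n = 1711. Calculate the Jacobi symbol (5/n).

1

Reciprocity: 5 ≡ 1 and 1711 ≡ 3 (mod 4), so (5/1711) = +(1711/5).
Reduce top mod 5: now compute (1/5).
Reached (1/5) = 1. Collecting the sign flips along the way, the symbol is +1.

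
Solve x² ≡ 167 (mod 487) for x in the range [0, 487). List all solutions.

170, 317

Since 487 ≡ 3 (mod 4), a square root of 167 is 167^((487+1)/4) = 167^122 mod 487.
Repeated squaring: 167^2≡130, 167^4≡342, 167^8≡84, 167^16≡238, 167^32≡152, 167^64≡215 (mod 487).
167^122 = 167^(64+32+16+8+2) ≡ 170 (mod 487).
Check: 170² = 28900 ≡ 167 (mod 487). The two roots are 170 and 317.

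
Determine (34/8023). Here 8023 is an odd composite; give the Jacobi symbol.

Pull out 2: since 8023 ≡ 7 (mod 8), (2/8023) = +1.
Reciprocity: 17 ≡ 1 and 8023 ≡ 3 (mod 4), so (17/8023) = +(8023/17).
Reduce top mod 17: now compute (16/17).
Pull out 2^4: since 17 ≡ 1 (mod 8), (2/17) = +1, so (2/17)^4 = +1.
Reached (1/17) = 1. Collecting the sign flips along the way, the symbol is +1.

1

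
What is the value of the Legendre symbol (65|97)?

Reciprocity: 65 ≡ 1 and 97 ≡ 1 (mod 4), so (65/97) = +(97/65).
Reduce top mod 65: now compute (32/65).
Pull out 2^5: since 65 ≡ 1 (mod 8), (2/65) = +1, so (2/65)^5 = +1.
Reached (1/65) = 1. Collecting the sign flips along the way, the symbol is +1.

1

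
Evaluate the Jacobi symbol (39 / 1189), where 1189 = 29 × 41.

Reciprocity: 39 ≡ 3 and 1189 ≡ 1 (mod 4), so (39/1189) = +(1189/39).
Reduce top mod 39: now compute (19/39).
Reciprocity: 19 ≡ 3 and 39 ≡ 3 (mod 4), so (19/39) = −(39/19).
Reduce top mod 19: now compute (1/19).
Reached (1/19) = 1. Collecting the sign flips along the way, the symbol is -1.

-1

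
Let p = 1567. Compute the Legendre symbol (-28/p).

-1

First reduce: -28 ≡ 1539 (mod 1567).
Reciprocity: 1539 ≡ 3 and 1567 ≡ 3 (mod 4), so (1539/1567) = −(1567/1539).
Reduce top mod 1539: now compute (28/1539).
Pull out 2^2: since 1539 ≡ 3 (mod 8), (2/1539) = -1, so (2/1539)^2 = +1.
Reciprocity: 7 ≡ 3 and 1539 ≡ 3 (mod 4), so (7/1539) = −(1539/7).
Reduce top mod 7: now compute (6/7).
Pull out 2: since 7 ≡ 7 (mod 8), (2/7) = +1.
Reciprocity: 3 ≡ 3 and 7 ≡ 3 (mod 4), so (3/7) = −(7/3).
Reduce top mod 3: now compute (1/3).
Reached (1/3) = 1. Collecting the sign flips along the way, the symbol is -1.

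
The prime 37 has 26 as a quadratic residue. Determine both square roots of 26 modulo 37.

37 ≡ 1 (mod 4), so we find a root by search.
Trying successive values, 10² = 100 ≡ 26 (mod 37). The other root is 37 − 10 = 27.

10, 27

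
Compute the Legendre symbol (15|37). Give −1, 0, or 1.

-1

Reciprocity: 15 ≡ 3 and 37 ≡ 1 (mod 4), so (15/37) = +(37/15).
Reduce top mod 15: now compute (7/15).
Reciprocity: 7 ≡ 3 and 15 ≡ 3 (mod 4), so (7/15) = −(15/7).
Reduce top mod 7: now compute (1/7).
Reached (1/7) = 1. Collecting the sign flips along the way, the symbol is -1.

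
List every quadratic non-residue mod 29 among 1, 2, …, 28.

Square k = 1,…,14 (k and 29−k give the same square):
1²=1, 2²=4, 3²=9, 4²=16, 5²=25, 6²≡7, 7²≡20, 8²≡6, 9²≡23, 10²≡13, 11²≡5, 12²≡28, 13²≡24, 14²≡22 (mod 29).
The residues are {1, 4, 5, 6, 7, 9, 13, 16, 20, 22, 23, 24, 25, 28}; the non-residues are the remaining 14 nonzero classes.

2,3,8,10,11,12,14,15,17,18,19,21,26,27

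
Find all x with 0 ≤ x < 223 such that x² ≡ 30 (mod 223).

Since 223 ≡ 3 (mod 4), a square root of 30 is 30^((223+1)/4) = 30^56 mod 223.
Repeated squaring: 30^2≡8, 30^4≡64, 30^8≡82, 30^16≡34, 30^32≡41 (mod 223).
30^56 = 30^(32+16+8) ≡ 132 (mod 223).
Check: 132² = 17424 ≡ 30 (mod 223). The two roots are 91 and 132.

91, 132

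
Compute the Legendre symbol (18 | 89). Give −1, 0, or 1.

Pull out 2: since 89 ≡ 1 (mod 8), (2/89) = +1.
Reciprocity: 9 ≡ 1 and 89 ≡ 1 (mod 4), so (9/89) = +(89/9).
Reduce top mod 9: now compute (8/9).
Pull out 2^3: since 9 ≡ 1 (mod 8), (2/9) = +1, so (2/9)^3 = +1.
Reached (1/9) = 1. Collecting the sign flips along the way, the symbol is +1.

1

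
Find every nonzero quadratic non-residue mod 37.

2, 5, 6, 8, 13, 14, 15, 17, 18, 19, 20, 22, 23, 24, 29, 31, 32, 35

Square k = 1,…,18 (k and 37−k give the same square):
1²=1, 2²=4, 3²=9, 4²=16, 5²=25, 6²=36, 7²≡12, 8²≡27, 9²≡7, 10²≡26, 11²≡10, 12²≡33, 13²≡21, 14²≡11, 15²≡3, 16²≡34, 17²≡30, 18²≡28 (mod 37).
The residues are {1, 3, 4, 7, 9, 10, 11, 12, 16, 21, 25, 26, 27, 28, 30, 33, 34, 36}; the non-residues are the remaining 18 nonzero classes.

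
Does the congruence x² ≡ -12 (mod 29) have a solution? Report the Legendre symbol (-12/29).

-1

Euler's criterion: (-12/29) ≡ 17^14 (mod 29).
17^2 ≡ 28 (mod 29)
17^4 ≡ 1 (mod 29)
17^8 ≡ 1 (mod 29)
17^14 = 17^(8+4+2) ≡ 28 (mod 29).
Result is 28 ≡ −1, so (-12/29) = −1.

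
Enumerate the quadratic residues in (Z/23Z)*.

1 2 3 4 6 8 9 12 13 16 18

Square k = 1,…,11 (k and 23−k give the same square):
1²=1, 2²=4, 3²=9, 4²=16, 5²≡2, 6²≡13, 7²≡3, 8²≡18, 9²≡12, 10²≡8, 11²≡6 (mod 23).
So the quadratic residues mod 23 are {1, 2, 3, 4, 6, 8, 9, 12, 13, 16, 18}.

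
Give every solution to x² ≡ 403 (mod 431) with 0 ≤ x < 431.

Since 431 ≡ 3 (mod 4), a square root of 403 is 403^((431+1)/4) = 403^108 mod 431.
Repeated squaring: 403^2≡353, 403^4≡50, 403^8≡345, 403^16≡69, 403^32≡20, 403^64≡400 (mod 431).
403^108 = 403^(64+32+8+4) ≡ 265 (mod 431).
Check: 265² = 70225 ≡ 403 (mod 431). The two roots are 166 and 265.

166, 265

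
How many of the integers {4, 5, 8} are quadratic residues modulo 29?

2

(4/29) = +1 → QR.
(5/29) = +1 → QR.
(8/29) = -1 → non-residue.
Total quadratic residues among the 3: 2.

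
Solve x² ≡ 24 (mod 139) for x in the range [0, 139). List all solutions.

21, 118

Since 139 ≡ 3 (mod 4), a square root of 24 is 24^((139+1)/4) = 24^35 mod 139.
Repeated squaring: 24^2≡20, 24^4≡122, 24^8≡11, 24^16≡121, 24^32≡46 (mod 139).
24^35 = 24^(32+2+1) ≡ 118 (mod 139).
Check: 118² = 13924 ≡ 24 (mod 139). The two roots are 21 and 118.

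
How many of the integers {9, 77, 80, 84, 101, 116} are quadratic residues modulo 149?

(9/149) = +1 → QR.
(77/149) = -1 → non-residue.
(80/149) = +1 → QR.
(84/149) = -1 → non-residue.
(101/149) = -1 → non-residue.
(116/149) = +1 → QR.
Total quadratic residues among the 6: 3.

3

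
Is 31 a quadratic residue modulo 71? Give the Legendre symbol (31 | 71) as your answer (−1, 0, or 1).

Reciprocity: 31 ≡ 3 and 71 ≡ 3 (mod 4), so (31/71) = −(71/31).
Reduce top mod 31: now compute (9/31).
Reciprocity: 9 ≡ 1 and 31 ≡ 3 (mod 4), so (9/31) = +(31/9).
Reduce top mod 9: now compute (4/9).
Pull out 2^2: since 9 ≡ 1 (mod 8), (2/9) = +1, so (2/9)^2 = +1.
Reached (1/9) = 1. Collecting the sign flips along the way, the symbol is -1.

-1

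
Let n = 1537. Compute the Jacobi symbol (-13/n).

1

First reduce: -13 ≡ 1524 (mod 1537).
Pull out 2^2: since 1537 ≡ 1 (mod 8), (2/1537) = +1, so (2/1537)^2 = +1.
Reciprocity: 381 ≡ 1 and 1537 ≡ 1 (mod 4), so (381/1537) = +(1537/381).
Reduce top mod 381: now compute (13/381).
Reciprocity: 13 ≡ 1 and 381 ≡ 1 (mod 4), so (13/381) = +(381/13).
Reduce top mod 13: now compute (4/13).
Pull out 2^2: since 13 ≡ 5 (mod 8), (2/13) = -1, so (2/13)^2 = +1.
Reached (1/13) = 1. Collecting the sign flips along the way, the symbol is +1.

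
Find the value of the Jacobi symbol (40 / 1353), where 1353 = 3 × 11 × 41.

-1

Pull out 2^3: since 1353 ≡ 1 (mod 8), (2/1353) = +1, so (2/1353)^3 = +1.
Reciprocity: 5 ≡ 1 and 1353 ≡ 1 (mod 4), so (5/1353) = +(1353/5).
Reduce top mod 5: now compute (3/5).
Reciprocity: 3 ≡ 3 and 5 ≡ 1 (mod 4), so (3/5) = +(5/3).
Reduce top mod 3: now compute (2/3).
Pull out 2: since 3 ≡ 3 (mod 8), (2/3) = -1.
Reached (1/3) = 1. Collecting the sign flips along the way, the symbol is -1.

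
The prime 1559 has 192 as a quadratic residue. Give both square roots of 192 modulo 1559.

524, 1035

Since 1559 ≡ 3 (mod 4), a square root of 192 is 192^((1559+1)/4) = 192^390 mod 1559.
Repeated squaring: 192^2≡1007, 192^4≡699, 192^8≡634, 192^16≡1293, 192^32≡601, 192^64≡1072, 192^128≡201, 192^256≡1426 (mod 1559).
192^390 = 192^(256+128+4+2) ≡ 524 (mod 1559).
Check: 524² = 274576 ≡ 192 (mod 1559). The two roots are 524 and 1035.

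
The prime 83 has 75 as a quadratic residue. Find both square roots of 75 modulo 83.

Since 83 ≡ 3 (mod 4), a square root of 75 is 75^((83+1)/4) = 75^21 mod 83.
Repeated squaring: 75^2≡64, 75^4≡29, 75^8≡11, 75^16≡38 (mod 83).
75^21 = 75^(16+4+1) ≡ 65 (mod 83).
Check: 65² = 4225 ≡ 75 (mod 83). The two roots are 18 and 65.

18, 65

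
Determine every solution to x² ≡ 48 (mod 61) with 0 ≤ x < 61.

29, 32

61 ≡ 1 (mod 4), so we find a root by search.
Trying successive values, 29² = 841 ≡ 48 (mod 61). The other root is 61 − 29 = 32.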